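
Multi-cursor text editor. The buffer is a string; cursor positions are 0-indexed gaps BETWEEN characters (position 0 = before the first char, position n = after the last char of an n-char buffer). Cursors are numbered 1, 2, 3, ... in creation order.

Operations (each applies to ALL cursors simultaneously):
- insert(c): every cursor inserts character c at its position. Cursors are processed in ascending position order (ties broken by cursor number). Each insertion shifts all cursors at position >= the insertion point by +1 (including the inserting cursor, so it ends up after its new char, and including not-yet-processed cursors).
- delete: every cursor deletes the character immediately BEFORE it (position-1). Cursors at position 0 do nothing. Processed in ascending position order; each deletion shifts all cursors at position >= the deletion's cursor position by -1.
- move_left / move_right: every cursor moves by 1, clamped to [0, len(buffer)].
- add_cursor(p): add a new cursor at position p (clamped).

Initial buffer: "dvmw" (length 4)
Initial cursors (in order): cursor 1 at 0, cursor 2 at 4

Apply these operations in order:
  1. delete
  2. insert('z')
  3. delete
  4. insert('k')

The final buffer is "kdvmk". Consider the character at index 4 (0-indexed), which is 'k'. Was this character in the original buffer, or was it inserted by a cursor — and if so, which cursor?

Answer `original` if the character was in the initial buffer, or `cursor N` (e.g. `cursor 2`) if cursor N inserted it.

After op 1 (delete): buffer="dvm" (len 3), cursors c1@0 c2@3, authorship ...
After op 2 (insert('z')): buffer="zdvmz" (len 5), cursors c1@1 c2@5, authorship 1...2
After op 3 (delete): buffer="dvm" (len 3), cursors c1@0 c2@3, authorship ...
After op 4 (insert('k')): buffer="kdvmk" (len 5), cursors c1@1 c2@5, authorship 1...2
Authorship (.=original, N=cursor N): 1 . . . 2
Index 4: author = 2

Answer: cursor 2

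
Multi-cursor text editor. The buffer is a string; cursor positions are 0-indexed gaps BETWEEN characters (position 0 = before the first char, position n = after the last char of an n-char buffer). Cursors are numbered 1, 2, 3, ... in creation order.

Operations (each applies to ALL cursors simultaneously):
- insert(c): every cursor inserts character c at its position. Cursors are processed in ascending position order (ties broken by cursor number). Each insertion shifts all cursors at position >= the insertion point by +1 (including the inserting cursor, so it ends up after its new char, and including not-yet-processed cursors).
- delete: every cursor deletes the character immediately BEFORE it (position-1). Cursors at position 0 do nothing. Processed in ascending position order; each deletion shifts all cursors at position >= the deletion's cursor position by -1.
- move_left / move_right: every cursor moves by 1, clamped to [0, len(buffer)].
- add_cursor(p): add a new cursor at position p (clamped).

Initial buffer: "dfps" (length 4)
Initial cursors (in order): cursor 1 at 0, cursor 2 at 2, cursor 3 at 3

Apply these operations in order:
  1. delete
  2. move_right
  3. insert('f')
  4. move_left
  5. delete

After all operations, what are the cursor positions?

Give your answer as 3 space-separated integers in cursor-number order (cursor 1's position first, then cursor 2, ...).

After op 1 (delete): buffer="ds" (len 2), cursors c1@0 c2@1 c3@1, authorship ..
After op 2 (move_right): buffer="ds" (len 2), cursors c1@1 c2@2 c3@2, authorship ..
After op 3 (insert('f')): buffer="dfsff" (len 5), cursors c1@2 c2@5 c3@5, authorship .1.23
After op 4 (move_left): buffer="dfsff" (len 5), cursors c1@1 c2@4 c3@4, authorship .1.23
After op 5 (delete): buffer="ff" (len 2), cursors c1@0 c2@1 c3@1, authorship 13

Answer: 0 1 1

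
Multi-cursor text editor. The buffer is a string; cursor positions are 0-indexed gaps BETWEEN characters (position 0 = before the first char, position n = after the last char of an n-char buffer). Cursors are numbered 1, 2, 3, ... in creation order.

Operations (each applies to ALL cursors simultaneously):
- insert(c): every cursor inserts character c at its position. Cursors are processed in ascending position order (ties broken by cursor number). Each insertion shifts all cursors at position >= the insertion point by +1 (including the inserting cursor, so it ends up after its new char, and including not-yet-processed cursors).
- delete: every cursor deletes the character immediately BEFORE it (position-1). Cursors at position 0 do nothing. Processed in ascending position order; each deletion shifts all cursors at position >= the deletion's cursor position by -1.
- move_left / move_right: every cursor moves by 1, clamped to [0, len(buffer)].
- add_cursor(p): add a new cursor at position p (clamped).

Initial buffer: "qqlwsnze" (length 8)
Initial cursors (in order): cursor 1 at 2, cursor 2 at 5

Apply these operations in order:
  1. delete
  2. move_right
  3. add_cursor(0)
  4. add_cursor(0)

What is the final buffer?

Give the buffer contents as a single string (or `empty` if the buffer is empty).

After op 1 (delete): buffer="qlwnze" (len 6), cursors c1@1 c2@3, authorship ......
After op 2 (move_right): buffer="qlwnze" (len 6), cursors c1@2 c2@4, authorship ......
After op 3 (add_cursor(0)): buffer="qlwnze" (len 6), cursors c3@0 c1@2 c2@4, authorship ......
After op 4 (add_cursor(0)): buffer="qlwnze" (len 6), cursors c3@0 c4@0 c1@2 c2@4, authorship ......

Answer: qlwnze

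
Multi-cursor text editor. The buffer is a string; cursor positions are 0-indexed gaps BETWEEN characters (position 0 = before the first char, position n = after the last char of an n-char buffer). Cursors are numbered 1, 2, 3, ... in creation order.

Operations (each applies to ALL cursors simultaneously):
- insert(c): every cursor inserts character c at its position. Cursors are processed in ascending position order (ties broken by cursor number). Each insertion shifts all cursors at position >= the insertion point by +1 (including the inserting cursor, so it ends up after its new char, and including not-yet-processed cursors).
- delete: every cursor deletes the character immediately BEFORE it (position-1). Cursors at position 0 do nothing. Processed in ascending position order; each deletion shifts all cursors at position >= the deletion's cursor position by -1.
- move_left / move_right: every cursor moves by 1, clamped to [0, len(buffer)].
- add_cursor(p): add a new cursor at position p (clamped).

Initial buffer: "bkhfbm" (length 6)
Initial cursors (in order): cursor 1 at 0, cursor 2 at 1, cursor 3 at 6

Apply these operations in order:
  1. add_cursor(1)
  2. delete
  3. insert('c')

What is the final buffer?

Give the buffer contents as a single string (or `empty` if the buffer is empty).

After op 1 (add_cursor(1)): buffer="bkhfbm" (len 6), cursors c1@0 c2@1 c4@1 c3@6, authorship ......
After op 2 (delete): buffer="khfb" (len 4), cursors c1@0 c2@0 c4@0 c3@4, authorship ....
After op 3 (insert('c')): buffer="ccckhfbc" (len 8), cursors c1@3 c2@3 c4@3 c3@8, authorship 124....3

Answer: ccckhfbc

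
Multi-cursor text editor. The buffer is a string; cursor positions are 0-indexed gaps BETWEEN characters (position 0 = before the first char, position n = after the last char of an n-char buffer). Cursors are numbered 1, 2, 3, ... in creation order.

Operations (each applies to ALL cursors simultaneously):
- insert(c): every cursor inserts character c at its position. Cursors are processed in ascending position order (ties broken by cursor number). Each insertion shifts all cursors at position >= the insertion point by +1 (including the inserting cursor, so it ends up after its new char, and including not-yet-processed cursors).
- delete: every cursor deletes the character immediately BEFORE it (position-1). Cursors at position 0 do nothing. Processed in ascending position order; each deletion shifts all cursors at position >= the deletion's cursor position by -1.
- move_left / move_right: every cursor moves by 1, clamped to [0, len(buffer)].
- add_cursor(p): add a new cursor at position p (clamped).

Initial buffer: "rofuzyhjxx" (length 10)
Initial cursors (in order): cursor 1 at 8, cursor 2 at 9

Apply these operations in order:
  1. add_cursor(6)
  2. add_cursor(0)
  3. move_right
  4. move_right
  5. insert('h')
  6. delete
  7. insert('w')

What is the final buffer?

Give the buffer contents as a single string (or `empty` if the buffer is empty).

Answer: rowfuzyhjwxxww

Derivation:
After op 1 (add_cursor(6)): buffer="rofuzyhjxx" (len 10), cursors c3@6 c1@8 c2@9, authorship ..........
After op 2 (add_cursor(0)): buffer="rofuzyhjxx" (len 10), cursors c4@0 c3@6 c1@8 c2@9, authorship ..........
After op 3 (move_right): buffer="rofuzyhjxx" (len 10), cursors c4@1 c3@7 c1@9 c2@10, authorship ..........
After op 4 (move_right): buffer="rofuzyhjxx" (len 10), cursors c4@2 c3@8 c1@10 c2@10, authorship ..........
After op 5 (insert('h')): buffer="rohfuzyhjhxxhh" (len 14), cursors c4@3 c3@10 c1@14 c2@14, authorship ..4......3..12
After op 6 (delete): buffer="rofuzyhjxx" (len 10), cursors c4@2 c3@8 c1@10 c2@10, authorship ..........
After op 7 (insert('w')): buffer="rowfuzyhjwxxww" (len 14), cursors c4@3 c3@10 c1@14 c2@14, authorship ..4......3..12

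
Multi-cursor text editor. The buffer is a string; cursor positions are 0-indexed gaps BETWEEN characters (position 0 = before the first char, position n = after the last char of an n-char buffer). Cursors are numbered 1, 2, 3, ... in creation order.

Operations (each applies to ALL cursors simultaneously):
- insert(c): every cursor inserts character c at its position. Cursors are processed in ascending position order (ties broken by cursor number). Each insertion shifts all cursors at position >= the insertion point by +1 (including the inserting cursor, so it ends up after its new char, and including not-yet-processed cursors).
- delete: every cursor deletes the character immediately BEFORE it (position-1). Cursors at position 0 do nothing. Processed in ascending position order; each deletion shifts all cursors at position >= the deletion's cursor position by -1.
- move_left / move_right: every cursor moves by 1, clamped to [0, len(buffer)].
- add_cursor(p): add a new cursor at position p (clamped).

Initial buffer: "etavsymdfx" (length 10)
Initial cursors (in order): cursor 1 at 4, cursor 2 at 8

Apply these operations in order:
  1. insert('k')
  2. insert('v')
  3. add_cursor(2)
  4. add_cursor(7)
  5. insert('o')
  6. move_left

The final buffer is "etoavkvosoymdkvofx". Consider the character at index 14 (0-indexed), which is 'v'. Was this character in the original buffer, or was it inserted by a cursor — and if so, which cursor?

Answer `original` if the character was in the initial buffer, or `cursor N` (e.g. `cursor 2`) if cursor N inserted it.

Answer: cursor 2

Derivation:
After op 1 (insert('k')): buffer="etavksymdkfx" (len 12), cursors c1@5 c2@10, authorship ....1....2..
After op 2 (insert('v')): buffer="etavkvsymdkvfx" (len 14), cursors c1@6 c2@12, authorship ....11....22..
After op 3 (add_cursor(2)): buffer="etavkvsymdkvfx" (len 14), cursors c3@2 c1@6 c2@12, authorship ....11....22..
After op 4 (add_cursor(7)): buffer="etavkvsymdkvfx" (len 14), cursors c3@2 c1@6 c4@7 c2@12, authorship ....11....22..
After op 5 (insert('o')): buffer="etoavkvosoymdkvofx" (len 18), cursors c3@3 c1@8 c4@10 c2@16, authorship ..3..111.4...222..
After op 6 (move_left): buffer="etoavkvosoymdkvofx" (len 18), cursors c3@2 c1@7 c4@9 c2@15, authorship ..3..111.4...222..
Authorship (.=original, N=cursor N): . . 3 . . 1 1 1 . 4 . . . 2 2 2 . .
Index 14: author = 2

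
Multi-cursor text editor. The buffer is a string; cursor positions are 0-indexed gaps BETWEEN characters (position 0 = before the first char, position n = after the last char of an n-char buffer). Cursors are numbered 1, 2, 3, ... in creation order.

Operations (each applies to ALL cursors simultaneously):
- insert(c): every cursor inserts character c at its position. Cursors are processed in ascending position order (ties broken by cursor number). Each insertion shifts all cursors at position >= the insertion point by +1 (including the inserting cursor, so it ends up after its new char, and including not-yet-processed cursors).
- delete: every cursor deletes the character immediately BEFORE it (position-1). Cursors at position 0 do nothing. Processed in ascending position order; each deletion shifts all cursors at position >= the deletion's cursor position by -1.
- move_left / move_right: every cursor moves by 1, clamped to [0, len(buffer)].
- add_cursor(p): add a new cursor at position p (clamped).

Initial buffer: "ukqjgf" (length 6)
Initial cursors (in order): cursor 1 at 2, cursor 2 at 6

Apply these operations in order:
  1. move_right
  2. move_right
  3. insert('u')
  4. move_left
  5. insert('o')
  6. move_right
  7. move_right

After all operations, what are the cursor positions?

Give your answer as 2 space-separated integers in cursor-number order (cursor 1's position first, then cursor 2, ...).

After op 1 (move_right): buffer="ukqjgf" (len 6), cursors c1@3 c2@6, authorship ......
After op 2 (move_right): buffer="ukqjgf" (len 6), cursors c1@4 c2@6, authorship ......
After op 3 (insert('u')): buffer="ukqjugfu" (len 8), cursors c1@5 c2@8, authorship ....1..2
After op 4 (move_left): buffer="ukqjugfu" (len 8), cursors c1@4 c2@7, authorship ....1..2
After op 5 (insert('o')): buffer="ukqjougfou" (len 10), cursors c1@5 c2@9, authorship ....11..22
After op 6 (move_right): buffer="ukqjougfou" (len 10), cursors c1@6 c2@10, authorship ....11..22
After op 7 (move_right): buffer="ukqjougfou" (len 10), cursors c1@7 c2@10, authorship ....11..22

Answer: 7 10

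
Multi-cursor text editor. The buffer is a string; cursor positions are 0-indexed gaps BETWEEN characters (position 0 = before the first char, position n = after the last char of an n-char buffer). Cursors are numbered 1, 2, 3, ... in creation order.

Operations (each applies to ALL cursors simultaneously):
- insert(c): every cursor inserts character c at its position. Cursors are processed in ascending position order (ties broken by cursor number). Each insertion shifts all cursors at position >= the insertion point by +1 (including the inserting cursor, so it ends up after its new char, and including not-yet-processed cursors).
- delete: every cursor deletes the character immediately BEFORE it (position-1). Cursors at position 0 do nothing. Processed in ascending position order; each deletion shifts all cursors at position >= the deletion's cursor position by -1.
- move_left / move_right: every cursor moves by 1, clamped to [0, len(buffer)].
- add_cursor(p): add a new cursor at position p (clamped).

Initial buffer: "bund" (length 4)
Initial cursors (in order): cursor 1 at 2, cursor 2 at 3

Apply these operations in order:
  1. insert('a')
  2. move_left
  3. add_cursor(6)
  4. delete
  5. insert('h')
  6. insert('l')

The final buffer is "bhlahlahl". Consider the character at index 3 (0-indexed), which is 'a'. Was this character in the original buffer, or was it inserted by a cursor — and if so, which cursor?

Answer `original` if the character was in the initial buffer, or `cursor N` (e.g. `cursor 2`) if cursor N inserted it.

Answer: cursor 1

Derivation:
After op 1 (insert('a')): buffer="buanad" (len 6), cursors c1@3 c2@5, authorship ..1.2.
After op 2 (move_left): buffer="buanad" (len 6), cursors c1@2 c2@4, authorship ..1.2.
After op 3 (add_cursor(6)): buffer="buanad" (len 6), cursors c1@2 c2@4 c3@6, authorship ..1.2.
After op 4 (delete): buffer="baa" (len 3), cursors c1@1 c2@2 c3@3, authorship .12
After op 5 (insert('h')): buffer="bhahah" (len 6), cursors c1@2 c2@4 c3@6, authorship .11223
After op 6 (insert('l')): buffer="bhlahlahl" (len 9), cursors c1@3 c2@6 c3@9, authorship .11122233
Authorship (.=original, N=cursor N): . 1 1 1 2 2 2 3 3
Index 3: author = 1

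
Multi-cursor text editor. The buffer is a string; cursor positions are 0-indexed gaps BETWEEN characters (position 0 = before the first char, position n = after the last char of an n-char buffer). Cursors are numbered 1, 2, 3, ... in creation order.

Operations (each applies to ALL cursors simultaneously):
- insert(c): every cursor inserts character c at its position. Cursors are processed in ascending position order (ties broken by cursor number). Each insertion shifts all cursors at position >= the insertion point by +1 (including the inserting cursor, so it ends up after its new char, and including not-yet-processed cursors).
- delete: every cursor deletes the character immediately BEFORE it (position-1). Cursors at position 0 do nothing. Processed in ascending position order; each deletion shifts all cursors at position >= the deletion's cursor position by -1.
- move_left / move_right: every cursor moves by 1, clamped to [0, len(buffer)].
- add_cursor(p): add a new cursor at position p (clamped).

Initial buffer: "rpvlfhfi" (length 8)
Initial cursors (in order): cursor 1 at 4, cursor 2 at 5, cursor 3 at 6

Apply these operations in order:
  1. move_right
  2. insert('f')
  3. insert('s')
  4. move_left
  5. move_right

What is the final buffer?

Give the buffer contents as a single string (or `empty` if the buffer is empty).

Answer: rpvlffshfsffsi

Derivation:
After op 1 (move_right): buffer="rpvlfhfi" (len 8), cursors c1@5 c2@6 c3@7, authorship ........
After op 2 (insert('f')): buffer="rpvlffhfffi" (len 11), cursors c1@6 c2@8 c3@10, authorship .....1.2.3.
After op 3 (insert('s')): buffer="rpvlffshfsffsi" (len 14), cursors c1@7 c2@10 c3@13, authorship .....11.22.33.
After op 4 (move_left): buffer="rpvlffshfsffsi" (len 14), cursors c1@6 c2@9 c3@12, authorship .....11.22.33.
After op 5 (move_right): buffer="rpvlffshfsffsi" (len 14), cursors c1@7 c2@10 c3@13, authorship .....11.22.33.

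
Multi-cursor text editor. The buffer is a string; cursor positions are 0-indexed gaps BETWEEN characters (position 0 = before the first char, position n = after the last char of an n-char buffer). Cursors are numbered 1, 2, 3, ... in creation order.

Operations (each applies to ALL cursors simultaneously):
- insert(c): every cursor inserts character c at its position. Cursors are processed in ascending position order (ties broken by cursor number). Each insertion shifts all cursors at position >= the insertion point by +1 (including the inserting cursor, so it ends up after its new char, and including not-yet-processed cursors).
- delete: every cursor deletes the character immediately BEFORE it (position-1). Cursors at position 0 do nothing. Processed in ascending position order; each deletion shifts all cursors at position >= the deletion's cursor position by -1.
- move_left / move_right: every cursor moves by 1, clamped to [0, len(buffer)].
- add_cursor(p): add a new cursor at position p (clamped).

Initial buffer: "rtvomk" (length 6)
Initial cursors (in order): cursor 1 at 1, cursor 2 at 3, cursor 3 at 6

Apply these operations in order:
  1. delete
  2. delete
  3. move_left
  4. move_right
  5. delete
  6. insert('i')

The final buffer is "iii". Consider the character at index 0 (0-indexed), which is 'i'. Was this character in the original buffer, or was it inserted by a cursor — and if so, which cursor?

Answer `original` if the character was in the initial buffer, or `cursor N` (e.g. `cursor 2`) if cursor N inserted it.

Answer: cursor 1

Derivation:
After op 1 (delete): buffer="tom" (len 3), cursors c1@0 c2@1 c3@3, authorship ...
After op 2 (delete): buffer="o" (len 1), cursors c1@0 c2@0 c3@1, authorship .
After op 3 (move_left): buffer="o" (len 1), cursors c1@0 c2@0 c3@0, authorship .
After op 4 (move_right): buffer="o" (len 1), cursors c1@1 c2@1 c3@1, authorship .
After op 5 (delete): buffer="" (len 0), cursors c1@0 c2@0 c3@0, authorship 
After op 6 (insert('i')): buffer="iii" (len 3), cursors c1@3 c2@3 c3@3, authorship 123
Authorship (.=original, N=cursor N): 1 2 3
Index 0: author = 1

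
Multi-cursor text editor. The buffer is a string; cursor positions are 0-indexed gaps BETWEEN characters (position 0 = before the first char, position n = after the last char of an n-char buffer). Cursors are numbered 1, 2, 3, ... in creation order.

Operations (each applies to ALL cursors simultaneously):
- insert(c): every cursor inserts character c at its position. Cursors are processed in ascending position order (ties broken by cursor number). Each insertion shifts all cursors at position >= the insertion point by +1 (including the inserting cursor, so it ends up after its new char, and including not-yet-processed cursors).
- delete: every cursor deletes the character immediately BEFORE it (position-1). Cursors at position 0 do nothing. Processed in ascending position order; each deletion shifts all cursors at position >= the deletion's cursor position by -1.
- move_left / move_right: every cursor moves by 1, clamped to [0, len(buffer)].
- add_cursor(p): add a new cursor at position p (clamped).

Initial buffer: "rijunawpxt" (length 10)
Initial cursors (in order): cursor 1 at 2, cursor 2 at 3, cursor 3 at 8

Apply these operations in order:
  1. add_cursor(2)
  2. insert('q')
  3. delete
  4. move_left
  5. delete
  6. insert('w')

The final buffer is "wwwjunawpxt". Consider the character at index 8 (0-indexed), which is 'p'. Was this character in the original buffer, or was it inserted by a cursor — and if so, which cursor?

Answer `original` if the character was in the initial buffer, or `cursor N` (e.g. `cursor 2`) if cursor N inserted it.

Answer: original

Derivation:
After op 1 (add_cursor(2)): buffer="rijunawpxt" (len 10), cursors c1@2 c4@2 c2@3 c3@8, authorship ..........
After op 2 (insert('q')): buffer="riqqjqunawpqxt" (len 14), cursors c1@4 c4@4 c2@6 c3@12, authorship ..14.2.....3..
After op 3 (delete): buffer="rijunawpxt" (len 10), cursors c1@2 c4@2 c2@3 c3@8, authorship ..........
After op 4 (move_left): buffer="rijunawpxt" (len 10), cursors c1@1 c4@1 c2@2 c3@7, authorship ..........
After op 5 (delete): buffer="junapxt" (len 7), cursors c1@0 c2@0 c4@0 c3@4, authorship .......
After op 6 (insert('w')): buffer="wwwjunawpxt" (len 11), cursors c1@3 c2@3 c4@3 c3@8, authorship 124....3...
Authorship (.=original, N=cursor N): 1 2 4 . . . . 3 . . .
Index 8: author = original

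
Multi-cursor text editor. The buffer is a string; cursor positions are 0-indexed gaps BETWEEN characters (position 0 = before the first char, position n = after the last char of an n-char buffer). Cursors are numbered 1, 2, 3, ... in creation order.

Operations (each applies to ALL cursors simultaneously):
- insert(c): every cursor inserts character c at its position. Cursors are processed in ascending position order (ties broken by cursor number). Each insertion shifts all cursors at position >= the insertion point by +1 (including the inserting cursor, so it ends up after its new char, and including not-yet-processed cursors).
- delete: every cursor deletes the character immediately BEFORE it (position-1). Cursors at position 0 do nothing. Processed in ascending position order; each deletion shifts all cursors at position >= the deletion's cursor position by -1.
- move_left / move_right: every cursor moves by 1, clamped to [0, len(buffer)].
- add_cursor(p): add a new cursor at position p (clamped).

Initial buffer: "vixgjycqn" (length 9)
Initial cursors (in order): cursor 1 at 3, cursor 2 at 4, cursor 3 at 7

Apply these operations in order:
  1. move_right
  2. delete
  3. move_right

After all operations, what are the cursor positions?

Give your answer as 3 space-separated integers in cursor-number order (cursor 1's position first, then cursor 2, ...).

After op 1 (move_right): buffer="vixgjycqn" (len 9), cursors c1@4 c2@5 c3@8, authorship .........
After op 2 (delete): buffer="vixycn" (len 6), cursors c1@3 c2@3 c3@5, authorship ......
After op 3 (move_right): buffer="vixycn" (len 6), cursors c1@4 c2@4 c3@6, authorship ......

Answer: 4 4 6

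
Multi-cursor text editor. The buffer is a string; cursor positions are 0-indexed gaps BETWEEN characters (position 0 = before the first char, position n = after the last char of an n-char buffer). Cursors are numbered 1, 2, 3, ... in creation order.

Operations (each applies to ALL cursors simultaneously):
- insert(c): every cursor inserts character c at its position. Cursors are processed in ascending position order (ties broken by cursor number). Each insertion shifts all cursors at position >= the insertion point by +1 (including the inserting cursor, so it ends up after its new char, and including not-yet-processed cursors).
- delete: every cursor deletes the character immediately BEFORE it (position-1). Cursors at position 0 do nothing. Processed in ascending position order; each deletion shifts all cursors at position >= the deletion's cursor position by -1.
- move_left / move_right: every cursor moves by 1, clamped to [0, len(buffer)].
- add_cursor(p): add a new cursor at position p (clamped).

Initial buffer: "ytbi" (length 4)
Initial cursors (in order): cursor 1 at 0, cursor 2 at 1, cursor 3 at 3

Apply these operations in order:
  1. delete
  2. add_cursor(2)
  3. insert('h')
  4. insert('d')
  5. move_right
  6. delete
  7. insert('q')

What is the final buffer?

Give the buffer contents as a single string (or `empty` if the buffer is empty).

Answer: hhdqqhdqhq

Derivation:
After op 1 (delete): buffer="ti" (len 2), cursors c1@0 c2@0 c3@1, authorship ..
After op 2 (add_cursor(2)): buffer="ti" (len 2), cursors c1@0 c2@0 c3@1 c4@2, authorship ..
After op 3 (insert('h')): buffer="hhthih" (len 6), cursors c1@2 c2@2 c3@4 c4@6, authorship 12.3.4
After op 4 (insert('d')): buffer="hhddthdihd" (len 10), cursors c1@4 c2@4 c3@7 c4@10, authorship 1212.33.44
After op 5 (move_right): buffer="hhddthdihd" (len 10), cursors c1@5 c2@5 c3@8 c4@10, authorship 1212.33.44
After op 6 (delete): buffer="hhdhdh" (len 6), cursors c1@3 c2@3 c3@5 c4@6, authorship 121334
After op 7 (insert('q')): buffer="hhdqqhdqhq" (len 10), cursors c1@5 c2@5 c3@8 c4@10, authorship 1211233344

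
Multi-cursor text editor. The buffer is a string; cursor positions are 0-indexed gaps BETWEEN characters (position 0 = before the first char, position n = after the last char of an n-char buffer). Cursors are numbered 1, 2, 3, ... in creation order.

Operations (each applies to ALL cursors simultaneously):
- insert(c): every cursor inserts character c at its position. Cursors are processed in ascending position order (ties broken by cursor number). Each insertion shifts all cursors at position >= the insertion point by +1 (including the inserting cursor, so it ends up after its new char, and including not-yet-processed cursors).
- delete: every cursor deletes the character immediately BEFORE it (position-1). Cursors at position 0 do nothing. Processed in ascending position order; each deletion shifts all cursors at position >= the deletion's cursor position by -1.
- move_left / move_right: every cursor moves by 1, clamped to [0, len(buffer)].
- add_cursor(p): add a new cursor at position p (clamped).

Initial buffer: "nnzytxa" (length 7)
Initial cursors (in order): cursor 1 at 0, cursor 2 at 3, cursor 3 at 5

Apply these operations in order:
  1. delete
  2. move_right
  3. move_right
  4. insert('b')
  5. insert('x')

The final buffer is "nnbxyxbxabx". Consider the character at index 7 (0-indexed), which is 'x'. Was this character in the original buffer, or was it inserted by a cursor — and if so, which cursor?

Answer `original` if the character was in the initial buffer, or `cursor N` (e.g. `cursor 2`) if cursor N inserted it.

Answer: cursor 2

Derivation:
After op 1 (delete): buffer="nnyxa" (len 5), cursors c1@0 c2@2 c3@3, authorship .....
After op 2 (move_right): buffer="nnyxa" (len 5), cursors c1@1 c2@3 c3@4, authorship .....
After op 3 (move_right): buffer="nnyxa" (len 5), cursors c1@2 c2@4 c3@5, authorship .....
After op 4 (insert('b')): buffer="nnbyxbab" (len 8), cursors c1@3 c2@6 c3@8, authorship ..1..2.3
After op 5 (insert('x')): buffer="nnbxyxbxabx" (len 11), cursors c1@4 c2@8 c3@11, authorship ..11..22.33
Authorship (.=original, N=cursor N): . . 1 1 . . 2 2 . 3 3
Index 7: author = 2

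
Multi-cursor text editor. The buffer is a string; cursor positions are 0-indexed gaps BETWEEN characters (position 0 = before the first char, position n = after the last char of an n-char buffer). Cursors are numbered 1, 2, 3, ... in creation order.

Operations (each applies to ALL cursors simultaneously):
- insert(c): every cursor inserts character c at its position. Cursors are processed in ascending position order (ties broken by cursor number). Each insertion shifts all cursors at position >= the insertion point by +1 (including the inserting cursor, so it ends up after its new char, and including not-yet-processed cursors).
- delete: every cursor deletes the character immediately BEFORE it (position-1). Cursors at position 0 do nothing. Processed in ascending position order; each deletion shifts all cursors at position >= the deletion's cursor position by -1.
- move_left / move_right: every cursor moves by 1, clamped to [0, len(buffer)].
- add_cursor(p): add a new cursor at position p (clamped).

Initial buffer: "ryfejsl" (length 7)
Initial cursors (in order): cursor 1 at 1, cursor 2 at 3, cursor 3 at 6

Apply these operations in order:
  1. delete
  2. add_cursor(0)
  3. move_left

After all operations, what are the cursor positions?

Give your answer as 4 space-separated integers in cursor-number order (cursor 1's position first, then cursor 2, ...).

Answer: 0 0 2 0

Derivation:
After op 1 (delete): buffer="yejl" (len 4), cursors c1@0 c2@1 c3@3, authorship ....
After op 2 (add_cursor(0)): buffer="yejl" (len 4), cursors c1@0 c4@0 c2@1 c3@3, authorship ....
After op 3 (move_left): buffer="yejl" (len 4), cursors c1@0 c2@0 c4@0 c3@2, authorship ....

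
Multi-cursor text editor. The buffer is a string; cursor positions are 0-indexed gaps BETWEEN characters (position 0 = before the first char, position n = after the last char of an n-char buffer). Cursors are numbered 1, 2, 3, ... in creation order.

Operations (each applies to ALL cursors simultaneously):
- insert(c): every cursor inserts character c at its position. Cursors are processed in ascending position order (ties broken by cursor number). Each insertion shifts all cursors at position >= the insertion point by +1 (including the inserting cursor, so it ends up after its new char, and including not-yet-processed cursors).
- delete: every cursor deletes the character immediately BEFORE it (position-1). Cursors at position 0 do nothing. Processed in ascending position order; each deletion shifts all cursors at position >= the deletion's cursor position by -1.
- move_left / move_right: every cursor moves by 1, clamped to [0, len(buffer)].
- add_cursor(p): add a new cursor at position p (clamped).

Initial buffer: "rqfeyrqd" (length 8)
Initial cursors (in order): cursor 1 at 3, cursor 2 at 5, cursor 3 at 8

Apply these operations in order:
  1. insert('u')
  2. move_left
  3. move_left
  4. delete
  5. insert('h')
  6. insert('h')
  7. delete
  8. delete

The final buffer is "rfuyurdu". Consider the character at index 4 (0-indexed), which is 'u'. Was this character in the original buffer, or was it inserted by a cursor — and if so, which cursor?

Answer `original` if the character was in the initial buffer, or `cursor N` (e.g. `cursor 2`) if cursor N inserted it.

After op 1 (insert('u')): buffer="rqfueyurqdu" (len 11), cursors c1@4 c2@7 c3@11, authorship ...1..2...3
After op 2 (move_left): buffer="rqfueyurqdu" (len 11), cursors c1@3 c2@6 c3@10, authorship ...1..2...3
After op 3 (move_left): buffer="rqfueyurqdu" (len 11), cursors c1@2 c2@5 c3@9, authorship ...1..2...3
After op 4 (delete): buffer="rfuyurdu" (len 8), cursors c1@1 c2@3 c3@6, authorship ..1.2..3
After op 5 (insert('h')): buffer="rhfuhyurhdu" (len 11), cursors c1@2 c2@5 c3@9, authorship .1.12.2.3.3
After op 6 (insert('h')): buffer="rhhfuhhyurhhdu" (len 14), cursors c1@3 c2@7 c3@12, authorship .11.122.2.33.3
After op 7 (delete): buffer="rhfuhyurhdu" (len 11), cursors c1@2 c2@5 c3@9, authorship .1.12.2.3.3
After op 8 (delete): buffer="rfuyurdu" (len 8), cursors c1@1 c2@3 c3@6, authorship ..1.2..3
Authorship (.=original, N=cursor N): . . 1 . 2 . . 3
Index 4: author = 2

Answer: cursor 2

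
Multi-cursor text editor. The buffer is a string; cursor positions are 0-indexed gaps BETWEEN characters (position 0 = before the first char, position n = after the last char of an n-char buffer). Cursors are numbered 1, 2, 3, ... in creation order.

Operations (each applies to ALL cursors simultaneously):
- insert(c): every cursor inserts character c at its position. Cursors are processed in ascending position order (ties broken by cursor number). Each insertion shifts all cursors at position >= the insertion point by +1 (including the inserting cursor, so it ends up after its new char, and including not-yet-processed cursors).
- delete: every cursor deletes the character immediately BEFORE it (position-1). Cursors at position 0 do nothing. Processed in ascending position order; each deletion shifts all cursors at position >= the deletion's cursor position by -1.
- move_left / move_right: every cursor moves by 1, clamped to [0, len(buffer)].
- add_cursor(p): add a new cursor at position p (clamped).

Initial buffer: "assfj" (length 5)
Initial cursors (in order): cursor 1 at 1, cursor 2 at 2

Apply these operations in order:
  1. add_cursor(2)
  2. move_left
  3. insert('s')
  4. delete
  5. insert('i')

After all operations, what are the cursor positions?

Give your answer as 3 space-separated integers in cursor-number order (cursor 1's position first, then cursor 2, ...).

Answer: 1 4 4

Derivation:
After op 1 (add_cursor(2)): buffer="assfj" (len 5), cursors c1@1 c2@2 c3@2, authorship .....
After op 2 (move_left): buffer="assfj" (len 5), cursors c1@0 c2@1 c3@1, authorship .....
After op 3 (insert('s')): buffer="sassssfj" (len 8), cursors c1@1 c2@4 c3@4, authorship 1.23....
After op 4 (delete): buffer="assfj" (len 5), cursors c1@0 c2@1 c3@1, authorship .....
After op 5 (insert('i')): buffer="iaiissfj" (len 8), cursors c1@1 c2@4 c3@4, authorship 1.23....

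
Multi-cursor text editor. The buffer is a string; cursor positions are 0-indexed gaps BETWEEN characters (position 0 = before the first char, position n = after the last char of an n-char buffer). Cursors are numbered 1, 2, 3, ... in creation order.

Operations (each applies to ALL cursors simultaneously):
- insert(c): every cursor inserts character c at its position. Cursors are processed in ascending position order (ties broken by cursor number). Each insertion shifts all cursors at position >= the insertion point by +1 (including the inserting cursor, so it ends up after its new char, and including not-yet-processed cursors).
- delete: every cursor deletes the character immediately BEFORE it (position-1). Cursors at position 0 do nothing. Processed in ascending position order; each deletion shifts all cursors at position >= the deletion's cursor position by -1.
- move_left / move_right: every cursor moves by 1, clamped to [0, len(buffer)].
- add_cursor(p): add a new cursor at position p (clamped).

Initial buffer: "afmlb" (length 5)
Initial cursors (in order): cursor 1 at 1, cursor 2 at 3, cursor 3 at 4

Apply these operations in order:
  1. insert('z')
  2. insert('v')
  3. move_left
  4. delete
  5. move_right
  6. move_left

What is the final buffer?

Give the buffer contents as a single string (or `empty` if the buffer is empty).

Answer: avfmvlvb

Derivation:
After op 1 (insert('z')): buffer="azfmzlzb" (len 8), cursors c1@2 c2@5 c3@7, authorship .1..2.3.
After op 2 (insert('v')): buffer="azvfmzvlzvb" (len 11), cursors c1@3 c2@7 c3@10, authorship .11..22.33.
After op 3 (move_left): buffer="azvfmzvlzvb" (len 11), cursors c1@2 c2@6 c3@9, authorship .11..22.33.
After op 4 (delete): buffer="avfmvlvb" (len 8), cursors c1@1 c2@4 c3@6, authorship .1..2.3.
After op 5 (move_right): buffer="avfmvlvb" (len 8), cursors c1@2 c2@5 c3@7, authorship .1..2.3.
After op 6 (move_left): buffer="avfmvlvb" (len 8), cursors c1@1 c2@4 c3@6, authorship .1..2.3.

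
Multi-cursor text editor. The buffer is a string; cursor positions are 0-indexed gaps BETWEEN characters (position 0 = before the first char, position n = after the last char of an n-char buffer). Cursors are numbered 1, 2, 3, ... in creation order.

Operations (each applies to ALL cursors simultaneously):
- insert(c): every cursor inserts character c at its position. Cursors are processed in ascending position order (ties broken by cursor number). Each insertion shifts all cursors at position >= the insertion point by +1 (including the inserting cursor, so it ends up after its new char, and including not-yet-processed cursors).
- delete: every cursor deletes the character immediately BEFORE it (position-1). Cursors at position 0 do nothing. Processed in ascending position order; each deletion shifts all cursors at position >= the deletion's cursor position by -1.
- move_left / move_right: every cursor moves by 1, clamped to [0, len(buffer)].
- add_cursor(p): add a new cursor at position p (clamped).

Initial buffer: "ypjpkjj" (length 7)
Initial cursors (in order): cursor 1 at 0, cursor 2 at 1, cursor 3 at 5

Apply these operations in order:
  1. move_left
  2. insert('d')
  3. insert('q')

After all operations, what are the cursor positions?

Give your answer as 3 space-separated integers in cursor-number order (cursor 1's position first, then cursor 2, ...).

After op 1 (move_left): buffer="ypjpkjj" (len 7), cursors c1@0 c2@0 c3@4, authorship .......
After op 2 (insert('d')): buffer="ddypjpdkjj" (len 10), cursors c1@2 c2@2 c3@7, authorship 12....3...
After op 3 (insert('q')): buffer="ddqqypjpdqkjj" (len 13), cursors c1@4 c2@4 c3@10, authorship 1212....33...

Answer: 4 4 10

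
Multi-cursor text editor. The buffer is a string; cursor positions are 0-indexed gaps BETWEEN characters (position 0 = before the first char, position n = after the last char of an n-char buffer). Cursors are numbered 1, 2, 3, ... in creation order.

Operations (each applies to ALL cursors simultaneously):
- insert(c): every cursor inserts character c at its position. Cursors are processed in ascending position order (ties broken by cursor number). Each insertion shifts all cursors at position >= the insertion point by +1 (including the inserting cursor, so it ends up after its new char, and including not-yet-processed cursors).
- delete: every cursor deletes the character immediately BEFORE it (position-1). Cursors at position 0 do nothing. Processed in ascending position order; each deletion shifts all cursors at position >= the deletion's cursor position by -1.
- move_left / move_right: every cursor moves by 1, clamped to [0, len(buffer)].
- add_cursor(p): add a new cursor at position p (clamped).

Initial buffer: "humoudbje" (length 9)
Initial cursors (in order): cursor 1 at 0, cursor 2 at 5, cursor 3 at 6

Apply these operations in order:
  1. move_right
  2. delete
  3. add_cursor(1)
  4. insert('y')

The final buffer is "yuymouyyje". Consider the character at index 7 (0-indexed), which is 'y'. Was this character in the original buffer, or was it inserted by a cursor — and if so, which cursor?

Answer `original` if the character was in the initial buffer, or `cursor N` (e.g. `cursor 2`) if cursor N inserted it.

After op 1 (move_right): buffer="humoudbje" (len 9), cursors c1@1 c2@6 c3@7, authorship .........
After op 2 (delete): buffer="umouje" (len 6), cursors c1@0 c2@4 c3@4, authorship ......
After op 3 (add_cursor(1)): buffer="umouje" (len 6), cursors c1@0 c4@1 c2@4 c3@4, authorship ......
After op 4 (insert('y')): buffer="yuymouyyje" (len 10), cursors c1@1 c4@3 c2@8 c3@8, authorship 1.4...23..
Authorship (.=original, N=cursor N): 1 . 4 . . . 2 3 . .
Index 7: author = 3

Answer: cursor 3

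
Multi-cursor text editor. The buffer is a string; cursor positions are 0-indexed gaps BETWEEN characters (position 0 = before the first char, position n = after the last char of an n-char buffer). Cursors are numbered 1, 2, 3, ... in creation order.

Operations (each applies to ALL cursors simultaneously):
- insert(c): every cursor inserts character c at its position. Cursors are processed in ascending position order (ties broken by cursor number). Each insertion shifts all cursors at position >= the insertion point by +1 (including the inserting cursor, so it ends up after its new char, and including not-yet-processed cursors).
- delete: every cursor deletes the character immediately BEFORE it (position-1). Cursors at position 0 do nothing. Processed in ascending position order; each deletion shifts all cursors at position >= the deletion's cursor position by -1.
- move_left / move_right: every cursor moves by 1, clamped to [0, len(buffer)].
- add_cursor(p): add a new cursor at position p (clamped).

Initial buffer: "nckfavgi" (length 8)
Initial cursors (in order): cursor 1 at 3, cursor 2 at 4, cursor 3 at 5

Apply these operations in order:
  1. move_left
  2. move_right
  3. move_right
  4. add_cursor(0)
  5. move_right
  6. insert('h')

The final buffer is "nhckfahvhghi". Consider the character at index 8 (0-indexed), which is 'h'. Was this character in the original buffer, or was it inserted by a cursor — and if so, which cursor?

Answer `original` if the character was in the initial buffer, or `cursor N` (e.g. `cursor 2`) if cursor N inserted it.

After op 1 (move_left): buffer="nckfavgi" (len 8), cursors c1@2 c2@3 c3@4, authorship ........
After op 2 (move_right): buffer="nckfavgi" (len 8), cursors c1@3 c2@4 c3@5, authorship ........
After op 3 (move_right): buffer="nckfavgi" (len 8), cursors c1@4 c2@5 c3@6, authorship ........
After op 4 (add_cursor(0)): buffer="nckfavgi" (len 8), cursors c4@0 c1@4 c2@5 c3@6, authorship ........
After op 5 (move_right): buffer="nckfavgi" (len 8), cursors c4@1 c1@5 c2@6 c3@7, authorship ........
After op 6 (insert('h')): buffer="nhckfahvhghi" (len 12), cursors c4@2 c1@7 c2@9 c3@11, authorship .4....1.2.3.
Authorship (.=original, N=cursor N): . 4 . . . . 1 . 2 . 3 .
Index 8: author = 2

Answer: cursor 2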